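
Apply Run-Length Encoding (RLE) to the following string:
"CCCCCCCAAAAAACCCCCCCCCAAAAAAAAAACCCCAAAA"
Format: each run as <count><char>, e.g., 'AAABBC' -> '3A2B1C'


Scanning runs left to right:
  i=0: run of 'C' x 7 -> '7C'
  i=7: run of 'A' x 6 -> '6A'
  i=13: run of 'C' x 9 -> '9C'
  i=22: run of 'A' x 10 -> '10A'
  i=32: run of 'C' x 4 -> '4C'
  i=36: run of 'A' x 4 -> '4A'

RLE = 7C6A9C10A4C4A


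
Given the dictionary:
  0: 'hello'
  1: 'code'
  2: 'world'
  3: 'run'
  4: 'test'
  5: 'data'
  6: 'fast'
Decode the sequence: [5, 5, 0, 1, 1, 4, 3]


Look up each index in the dictionary:
  5 -> 'data'
  5 -> 'data'
  0 -> 'hello'
  1 -> 'code'
  1 -> 'code'
  4 -> 'test'
  3 -> 'run'

Decoded: "data data hello code code test run"


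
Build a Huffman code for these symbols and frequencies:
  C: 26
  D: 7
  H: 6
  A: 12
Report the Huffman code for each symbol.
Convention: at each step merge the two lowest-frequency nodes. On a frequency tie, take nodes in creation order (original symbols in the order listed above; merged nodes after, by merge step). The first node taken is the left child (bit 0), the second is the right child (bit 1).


Huffman tree construction:
Step 1: Merge H(6) + D(7) = 13
Step 2: Merge A(12) + (H+D)(13) = 25
Step 3: Merge (A+(H+D))(25) + C(26) = 51
Read each symbol's code off the tree from the root (left child = 0, right child = 1).

Codes:
  C: 1 (length 1)
  D: 011 (length 3)
  H: 010 (length 3)
  A: 00 (length 2)
Average code length: 89/51 = 1.7451 bits/symbol


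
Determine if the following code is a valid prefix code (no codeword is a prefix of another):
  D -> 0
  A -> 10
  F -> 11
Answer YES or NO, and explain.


Checking each pair (does one codeword prefix another?):
  D='0' vs A='10': no prefix
  D='0' vs F='11': no prefix
  A='10' vs D='0': no prefix
  A='10' vs F='11': no prefix
  F='11' vs D='0': no prefix
  F='11' vs A='10': no prefix
No violation found over all pairs.

YES -- this is a valid prefix code. No codeword is a prefix of any other codeword.


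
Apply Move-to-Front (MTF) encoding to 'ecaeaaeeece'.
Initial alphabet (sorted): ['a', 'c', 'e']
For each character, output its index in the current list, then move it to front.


MTF encoding:
'e': index 2 in ['a', 'c', 'e'] -> ['e', 'a', 'c']
'c': index 2 in ['e', 'a', 'c'] -> ['c', 'e', 'a']
'a': index 2 in ['c', 'e', 'a'] -> ['a', 'c', 'e']
'e': index 2 in ['a', 'c', 'e'] -> ['e', 'a', 'c']
'a': index 1 in ['e', 'a', 'c'] -> ['a', 'e', 'c']
'a': index 0 in ['a', 'e', 'c'] -> ['a', 'e', 'c']
'e': index 1 in ['a', 'e', 'c'] -> ['e', 'a', 'c']
'e': index 0 in ['e', 'a', 'c'] -> ['e', 'a', 'c']
'e': index 0 in ['e', 'a', 'c'] -> ['e', 'a', 'c']
'c': index 2 in ['e', 'a', 'c'] -> ['c', 'e', 'a']
'e': index 1 in ['c', 'e', 'a'] -> ['e', 'c', 'a']


Output: [2, 2, 2, 2, 1, 0, 1, 0, 0, 2, 1]


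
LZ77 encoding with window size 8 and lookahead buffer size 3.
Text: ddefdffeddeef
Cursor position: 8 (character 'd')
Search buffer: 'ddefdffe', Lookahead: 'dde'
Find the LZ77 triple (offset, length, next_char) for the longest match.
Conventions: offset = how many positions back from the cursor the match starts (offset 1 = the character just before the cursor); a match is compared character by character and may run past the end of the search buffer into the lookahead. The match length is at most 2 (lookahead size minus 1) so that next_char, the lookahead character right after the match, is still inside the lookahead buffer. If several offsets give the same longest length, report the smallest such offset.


Try each offset into the search buffer:
  offset=1 (pos 7, char 'e'): match length 0
  offset=2 (pos 6, char 'f'): match length 0
  offset=3 (pos 5, char 'f'): match length 0
  offset=4 (pos 4, char 'd'): match length 1
  offset=5 (pos 3, char 'f'): match length 0
  offset=6 (pos 2, char 'e'): match length 0
  offset=7 (pos 1, char 'd'): match length 1
  offset=8 (pos 0, char 'd'): match length 2
Longest match has length 2 at offset 8.
next_char = character at position 8 + 2 = 10 -> 'e'

Best match: offset=8, length=2 (matching 'dd' starting at position 0)
LZ77 triple: (8, 2, 'e')


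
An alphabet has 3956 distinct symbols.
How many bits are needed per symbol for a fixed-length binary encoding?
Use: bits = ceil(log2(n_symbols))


log2(3956) = 11.9498
Bracket: 2^11 = 2048 < 3956 <= 2^12 = 4096
So ceil(log2(3956)) = 12

bits = ceil(log2(3956)) = ceil(11.9498) = 12 bits


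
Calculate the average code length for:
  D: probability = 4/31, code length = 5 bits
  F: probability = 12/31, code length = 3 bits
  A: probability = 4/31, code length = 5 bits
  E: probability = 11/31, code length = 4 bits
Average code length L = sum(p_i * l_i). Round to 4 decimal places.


Weighted contributions p_i * l_i:
  D: (4/31) * 5 = 20/31
  F: (12/31) * 3 = 36/31
  A: (4/31) * 5 = 20/31
  E: (11/31) * 4 = 44/31
Sum = (20 + 36 + 20 + 44)/31 = 120/31

L = 120/31 = 3.8710 bits/symbol


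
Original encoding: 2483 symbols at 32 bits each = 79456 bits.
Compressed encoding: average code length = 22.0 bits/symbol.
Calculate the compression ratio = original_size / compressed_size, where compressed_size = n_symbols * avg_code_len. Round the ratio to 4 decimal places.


original_size = n_symbols * orig_bits = 2483 * 32 = 79456 bits
compressed_size = n_symbols * avg_code_len = 2483 * 22.0 = 54626.0 bits
ratio = original_size / compressed_size = 79456 / 54626.0 = 1.4545

Compression ratio = 1.4545


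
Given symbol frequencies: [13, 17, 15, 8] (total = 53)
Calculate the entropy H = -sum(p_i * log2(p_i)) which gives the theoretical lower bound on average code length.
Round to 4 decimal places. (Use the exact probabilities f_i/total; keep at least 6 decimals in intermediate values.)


Per-symbol terms -p_i * log2(p_i) with p_i = f_i/53:
  p = 13/53 = 0.245283: log2(p) = -2.027481, -p*log2(p) = 0.497307
  p = 17/53 = 0.320755: log2(p) = -1.640458, -p*log2(p) = 0.526185
  p = 15/53 = 0.283019: log2(p) = -1.821030, -p*log2(p) = 0.515386
  p = 8/53 = 0.150943: log2(p) = -2.727920, -p*log2(p) = 0.411762
H = 0.497307 + 0.526185 + 0.515386 + 0.411762 = 1.950640

H = 1.9506 bits/symbol


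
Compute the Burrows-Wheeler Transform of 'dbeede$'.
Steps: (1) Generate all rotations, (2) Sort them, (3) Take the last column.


Rotations (sorted):
  0: $dbeede -> last char: e
  1: beede$d -> last char: d
  2: dbeede$ -> last char: $
  3: de$dbee -> last char: e
  4: e$dbeed -> last char: d
  5: ede$dbe -> last char: e
  6: eede$db -> last char: b


BWT = ed$edeb


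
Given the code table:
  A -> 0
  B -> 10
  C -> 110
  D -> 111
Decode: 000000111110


Decoding:
0 -> A
0 -> A
0 -> A
0 -> A
0 -> A
0 -> A
111 -> D
110 -> C


Result: AAAAAADC


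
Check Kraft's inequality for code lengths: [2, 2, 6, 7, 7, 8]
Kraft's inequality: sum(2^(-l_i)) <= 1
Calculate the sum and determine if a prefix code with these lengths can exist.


Sum = 2^(-2) + 2^(-2) + 2^(-6) + 2^(-7) + 2^(-7) + 2^(-8)
    = 0.25 + 0.25 + 0.015625 + 0.0078125 + 0.0078125 + 0.00390625
    = 137/256 = 0.53515625
Since 0.53515625 <= 1, Kraft's inequality IS satisfied.
A prefix code with these lengths CAN exist.

Kraft sum = 0.53515625. Satisfied.


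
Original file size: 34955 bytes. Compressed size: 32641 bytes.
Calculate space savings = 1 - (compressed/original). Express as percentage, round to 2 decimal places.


ratio = compressed/original = 32641/34955 = 0.933801
savings = 1 - ratio = 1 - 0.933801 = 0.066199
as a percentage: 0.066199 * 100 = 6.62%

Space savings = 1 - 32641/34955 = 6.62%


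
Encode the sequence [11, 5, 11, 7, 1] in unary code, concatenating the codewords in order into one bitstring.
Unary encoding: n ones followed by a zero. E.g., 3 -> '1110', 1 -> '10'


Encode each number as n ones followed by a terminating 0:
  11 -> 111111111110 (12 bits)
  5 -> 111110 (6 bits)
  11 -> 111111111110 (12 bits)
  7 -> 11111110 (8 bits)
  1 -> 10 (2 bits)
Total length = 12 + 6 + 12 + 8 + 2 = 40 bits.

Unary([11, 5, 11, 7, 1]) = 1111111111101111101111111111101111111010 (40 bits)


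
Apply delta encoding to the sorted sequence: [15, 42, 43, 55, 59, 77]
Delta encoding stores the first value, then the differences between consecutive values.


First value: 15
Deltas:
  42 - 15 = 27
  43 - 42 = 1
  55 - 43 = 12
  59 - 55 = 4
  77 - 59 = 18


Delta encoded: [15, 27, 1, 12, 4, 18]


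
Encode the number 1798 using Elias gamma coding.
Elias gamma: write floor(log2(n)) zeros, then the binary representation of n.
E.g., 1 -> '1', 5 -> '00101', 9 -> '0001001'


num_bits = floor(log2(1798)) + 1 = 11
leading_zeros = num_bits - 1 = 10
binary(1798) = 11100000110

Elias gamma(1798) = '0000000000' + '11100000110' = 000000000011100000110 (21 bits)


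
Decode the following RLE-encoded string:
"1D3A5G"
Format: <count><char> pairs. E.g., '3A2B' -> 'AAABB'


Expanding each <count><char> pair:
  1D -> 'D'
  3A -> 'AAA'
  5G -> 'GGGGG'

Decoded = DAAAGGGGG


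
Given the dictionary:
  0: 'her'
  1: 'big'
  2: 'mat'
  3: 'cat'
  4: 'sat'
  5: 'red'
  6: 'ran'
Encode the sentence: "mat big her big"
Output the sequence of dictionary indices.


Look up each word in the dictionary:
  'mat' -> 2
  'big' -> 1
  'her' -> 0
  'big' -> 1

Encoded: [2, 1, 0, 1]


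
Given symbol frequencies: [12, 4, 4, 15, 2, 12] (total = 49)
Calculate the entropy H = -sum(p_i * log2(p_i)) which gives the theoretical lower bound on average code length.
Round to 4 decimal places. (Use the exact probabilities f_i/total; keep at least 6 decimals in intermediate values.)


Per-symbol terms -p_i * log2(p_i) with p_i = f_i/49:
  p = 12/49 = 0.244898: log2(p) = -2.029747, -p*log2(p) = 0.497081
  p = 4/49 = 0.081633: log2(p) = -3.614710, -p*log2(p) = 0.295078
  p = 4/49 = 0.081633: log2(p) = -3.614710, -p*log2(p) = 0.295078
  p = 15/49 = 0.306122: log2(p) = -1.707819, -p*log2(p) = 0.522802
  p = 2/49 = 0.040816: log2(p) = -4.614710, -p*log2(p) = 0.188356
  p = 12/49 = 0.244898: log2(p) = -2.029747, -p*log2(p) = 0.497081
H = 0.497081 + 0.295078 + 0.295078 + 0.522802 + 0.188356 + 0.497081 = 2.295476

H = 2.2955 bits/symbol


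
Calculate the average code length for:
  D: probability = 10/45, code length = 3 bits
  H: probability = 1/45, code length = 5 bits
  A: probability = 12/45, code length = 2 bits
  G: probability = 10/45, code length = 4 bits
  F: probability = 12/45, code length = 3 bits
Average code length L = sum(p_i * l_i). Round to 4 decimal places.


Weighted contributions p_i * l_i:
  D: (10/45) * 3 = 30/45
  H: (1/45) * 5 = 5/45
  A: (12/45) * 2 = 24/45
  G: (10/45) * 4 = 40/45
  F: (12/45) * 3 = 36/45
Sum = (30 + 5 + 24 + 40 + 36)/45 = 135/45

L = 135/45 = 3.0000 bits/symbol


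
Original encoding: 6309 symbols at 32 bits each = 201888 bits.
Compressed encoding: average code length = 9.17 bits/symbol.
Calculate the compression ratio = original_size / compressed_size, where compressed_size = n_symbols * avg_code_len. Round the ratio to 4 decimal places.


original_size = n_symbols * orig_bits = 6309 * 32 = 201888 bits
compressed_size = n_symbols * avg_code_len = 6309 * 9.17 = 57853.53 bits
ratio = original_size / compressed_size = 201888 / 57853.53 = 3.4896

Compression ratio = 3.4896


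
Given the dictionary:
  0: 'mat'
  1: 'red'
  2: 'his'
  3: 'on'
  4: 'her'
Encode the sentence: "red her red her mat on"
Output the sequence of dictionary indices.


Look up each word in the dictionary:
  'red' -> 1
  'her' -> 4
  'red' -> 1
  'her' -> 4
  'mat' -> 0
  'on' -> 3

Encoded: [1, 4, 1, 4, 0, 3]


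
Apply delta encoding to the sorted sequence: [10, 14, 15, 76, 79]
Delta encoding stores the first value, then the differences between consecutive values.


First value: 10
Deltas:
  14 - 10 = 4
  15 - 14 = 1
  76 - 15 = 61
  79 - 76 = 3


Delta encoded: [10, 4, 1, 61, 3]


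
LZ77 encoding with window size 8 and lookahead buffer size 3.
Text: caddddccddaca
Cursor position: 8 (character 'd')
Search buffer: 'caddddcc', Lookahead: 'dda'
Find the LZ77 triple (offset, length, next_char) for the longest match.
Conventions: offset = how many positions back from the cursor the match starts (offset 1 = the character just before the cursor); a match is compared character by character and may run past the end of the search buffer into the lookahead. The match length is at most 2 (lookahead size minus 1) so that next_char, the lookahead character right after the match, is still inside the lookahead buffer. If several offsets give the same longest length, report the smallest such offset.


Try each offset into the search buffer:
  offset=1 (pos 7, char 'c'): match length 0
  offset=2 (pos 6, char 'c'): match length 0
  offset=3 (pos 5, char 'd'): match length 1
  offset=4 (pos 4, char 'd'): match length 2
  offset=5 (pos 3, char 'd'): match length 2
  offset=6 (pos 2, char 'd'): match length 2
  offset=7 (pos 1, char 'a'): match length 0
  offset=8 (pos 0, char 'c'): match length 0
Longest match has length 2, found at offsets 4, 5, 6; take the smallest, offset 4.
next_char = character at position 8 + 2 = 10 -> 'a'

Best match: offset=4, length=2 (matching 'dd' starting at position 4)
LZ77 triple: (4, 2, 'a')


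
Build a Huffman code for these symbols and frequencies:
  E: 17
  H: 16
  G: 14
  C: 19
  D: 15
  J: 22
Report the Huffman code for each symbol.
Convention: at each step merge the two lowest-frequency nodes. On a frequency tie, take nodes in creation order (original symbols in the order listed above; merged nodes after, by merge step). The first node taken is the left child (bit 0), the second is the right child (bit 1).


Huffman tree construction:
Step 1: Merge G(14) + D(15) = 29
Step 2: Merge H(16) + E(17) = 33
Step 3: Merge C(19) + J(22) = 41
Step 4: Merge (G+D)(29) + (H+E)(33) = 62
Step 5: Merge (C+J)(41) + ((G+D)+(H+E))(62) = 103
Read each symbol's code off the tree from the root (left child = 0, right child = 1).

Codes:
  E: 111 (length 3)
  H: 110 (length 3)
  G: 100 (length 3)
  C: 00 (length 2)
  D: 101 (length 3)
  J: 01 (length 2)
Average code length: 268/103 = 2.6019 bits/symbol


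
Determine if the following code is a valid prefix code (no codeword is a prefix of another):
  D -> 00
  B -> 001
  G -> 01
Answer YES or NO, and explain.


Checking each pair (does one codeword prefix another?):
  D='00' vs B='001': prefix -- VIOLATION

NO -- this is NOT a valid prefix code. D (00) is a prefix of B (001).


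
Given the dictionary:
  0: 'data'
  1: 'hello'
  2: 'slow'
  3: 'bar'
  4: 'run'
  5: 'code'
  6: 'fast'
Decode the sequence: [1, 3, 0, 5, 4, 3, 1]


Look up each index in the dictionary:
  1 -> 'hello'
  3 -> 'bar'
  0 -> 'data'
  5 -> 'code'
  4 -> 'run'
  3 -> 'bar'
  1 -> 'hello'

Decoded: "hello bar data code run bar hello"


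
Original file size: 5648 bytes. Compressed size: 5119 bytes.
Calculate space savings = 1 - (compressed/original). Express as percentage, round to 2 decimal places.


ratio = compressed/original = 5119/5648 = 0.906339
savings = 1 - ratio = 1 - 0.906339 = 0.093661
as a percentage: 0.093661 * 100 = 9.37%

Space savings = 1 - 5119/5648 = 9.37%


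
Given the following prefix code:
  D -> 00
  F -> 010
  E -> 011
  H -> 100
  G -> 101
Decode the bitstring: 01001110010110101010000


Decoding step by step:
Bits 010 -> F
Bits 011 -> E
Bits 100 -> H
Bits 101 -> G
Bits 101 -> G
Bits 010 -> F
Bits 100 -> H
Bits 00 -> D


Decoded message: FEHGGFHD


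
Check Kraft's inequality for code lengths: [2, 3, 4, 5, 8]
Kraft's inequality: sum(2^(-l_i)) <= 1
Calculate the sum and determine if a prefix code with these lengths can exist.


Sum = 2^(-2) + 2^(-3) + 2^(-4) + 2^(-5) + 2^(-8)
    = 0.25 + 0.125 + 0.0625 + 0.03125 + 0.00390625
    = 121/256 = 0.47265625
Since 0.47265625 <= 1, Kraft's inequality IS satisfied.
A prefix code with these lengths CAN exist.

Kraft sum = 0.47265625. Satisfied.


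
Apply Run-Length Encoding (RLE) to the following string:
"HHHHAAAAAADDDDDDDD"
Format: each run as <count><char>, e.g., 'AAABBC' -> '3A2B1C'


Scanning runs left to right:
  i=0: run of 'H' x 4 -> '4H'
  i=4: run of 'A' x 6 -> '6A'
  i=10: run of 'D' x 8 -> '8D'

RLE = 4H6A8D


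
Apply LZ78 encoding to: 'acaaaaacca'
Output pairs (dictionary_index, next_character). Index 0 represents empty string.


LZ78 encoding steps:
Dictionary: {0: ''}
Step 1: w='' (idx 0), next='a' -> output (0, 'a'), add 'a' as idx 1
Step 2: w='' (idx 0), next='c' -> output (0, 'c'), add 'c' as idx 2
Step 3: w='a' (idx 1), next='a' -> output (1, 'a'), add 'aa' as idx 3
Step 4: w='aa' (idx 3), next='a' -> output (3, 'a'), add 'aaa' as idx 4
Step 5: w='c' (idx 2), next='c' -> output (2, 'c'), add 'cc' as idx 5
Step 6: w='a' (idx 1), end of input -> output (1, '')


Encoded: [(0, 'a'), (0, 'c'), (1, 'a'), (3, 'a'), (2, 'c'), (1, '')]


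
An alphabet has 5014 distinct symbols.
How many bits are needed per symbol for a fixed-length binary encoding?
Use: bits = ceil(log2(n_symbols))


log2(5014) = 12.2917
Bracket: 2^12 = 4096 < 5014 <= 2^13 = 8192
So ceil(log2(5014)) = 13

bits = ceil(log2(5014)) = ceil(12.2917) = 13 bits


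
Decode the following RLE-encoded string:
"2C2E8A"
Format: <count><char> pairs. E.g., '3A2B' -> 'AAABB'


Expanding each <count><char> pair:
  2C -> 'CC'
  2E -> 'EE'
  8A -> 'AAAAAAAA'

Decoded = CCEEAAAAAAAA


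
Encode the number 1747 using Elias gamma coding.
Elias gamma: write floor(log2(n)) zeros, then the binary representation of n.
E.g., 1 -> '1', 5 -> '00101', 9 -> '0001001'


num_bits = floor(log2(1747)) + 1 = 11
leading_zeros = num_bits - 1 = 10
binary(1747) = 11011010011

Elias gamma(1747) = '0000000000' + '11011010011' = 000000000011011010011 (21 bits)


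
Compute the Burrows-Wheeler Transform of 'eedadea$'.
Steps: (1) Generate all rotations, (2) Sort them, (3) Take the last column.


Rotations (sorted):
  0: $eedadea -> last char: a
  1: a$eedade -> last char: e
  2: adea$eed -> last char: d
  3: dadea$ee -> last char: e
  4: dea$eeda -> last char: a
  5: ea$eedad -> last char: d
  6: edadea$e -> last char: e
  7: eedadea$ -> last char: $


BWT = aedeade$


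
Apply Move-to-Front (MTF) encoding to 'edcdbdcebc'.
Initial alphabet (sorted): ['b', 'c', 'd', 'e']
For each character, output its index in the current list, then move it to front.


MTF encoding:
'e': index 3 in ['b', 'c', 'd', 'e'] -> ['e', 'b', 'c', 'd']
'd': index 3 in ['e', 'b', 'c', 'd'] -> ['d', 'e', 'b', 'c']
'c': index 3 in ['d', 'e', 'b', 'c'] -> ['c', 'd', 'e', 'b']
'd': index 1 in ['c', 'd', 'e', 'b'] -> ['d', 'c', 'e', 'b']
'b': index 3 in ['d', 'c', 'e', 'b'] -> ['b', 'd', 'c', 'e']
'd': index 1 in ['b', 'd', 'c', 'e'] -> ['d', 'b', 'c', 'e']
'c': index 2 in ['d', 'b', 'c', 'e'] -> ['c', 'd', 'b', 'e']
'e': index 3 in ['c', 'd', 'b', 'e'] -> ['e', 'c', 'd', 'b']
'b': index 3 in ['e', 'c', 'd', 'b'] -> ['b', 'e', 'c', 'd']
'c': index 2 in ['b', 'e', 'c', 'd'] -> ['c', 'b', 'e', 'd']


Output: [3, 3, 3, 1, 3, 1, 2, 3, 3, 2]


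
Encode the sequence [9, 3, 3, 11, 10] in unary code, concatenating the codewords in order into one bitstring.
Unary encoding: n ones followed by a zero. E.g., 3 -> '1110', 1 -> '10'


Encode each number as n ones followed by a terminating 0:
  9 -> 1111111110 (10 bits)
  3 -> 1110 (4 bits)
  3 -> 1110 (4 bits)
  11 -> 111111111110 (12 bits)
  10 -> 11111111110 (11 bits)
Total length = 10 + 4 + 4 + 12 + 11 = 41 bits.

Unary([9, 3, 3, 11, 10]) = 11111111101110111011111111111011111111110 (41 bits)


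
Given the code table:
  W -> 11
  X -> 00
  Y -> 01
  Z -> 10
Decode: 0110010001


Decoding:
01 -> Y
10 -> Z
01 -> Y
00 -> X
01 -> Y


Result: YZYXY


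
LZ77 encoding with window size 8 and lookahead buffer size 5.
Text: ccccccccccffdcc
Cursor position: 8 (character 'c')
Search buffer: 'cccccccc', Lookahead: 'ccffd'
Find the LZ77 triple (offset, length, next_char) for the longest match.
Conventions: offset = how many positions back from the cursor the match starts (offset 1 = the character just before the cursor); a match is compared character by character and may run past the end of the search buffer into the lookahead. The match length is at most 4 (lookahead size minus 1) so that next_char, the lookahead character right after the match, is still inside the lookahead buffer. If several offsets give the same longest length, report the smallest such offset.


Try each offset into the search buffer:
  offset=1 (pos 7, char 'c'): match length 2
  offset=2 (pos 6, char 'c'): match length 2
  offset=3 (pos 5, char 'c'): match length 2
  offset=4 (pos 4, char 'c'): match length 2
  offset=5 (pos 3, char 'c'): match length 2
  offset=6 (pos 2, char 'c'): match length 2
  offset=7 (pos 1, char 'c'): match length 2
  offset=8 (pos 0, char 'c'): match length 2
Longest match has length 2, found at offsets 1, 2, 3, 4, 5, 6, 7, 8; take the smallest, offset 1.
next_char = character at position 8 + 2 = 10 -> 'f'

Best match: offset=1, length=2 (matching 'cc' starting at position 7)
LZ77 triple: (1, 2, 'f')


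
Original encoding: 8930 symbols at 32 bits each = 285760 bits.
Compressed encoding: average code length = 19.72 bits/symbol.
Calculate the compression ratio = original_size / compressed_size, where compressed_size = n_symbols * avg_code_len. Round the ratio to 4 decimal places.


original_size = n_symbols * orig_bits = 8930 * 32 = 285760 bits
compressed_size = n_symbols * avg_code_len = 8930 * 19.72 = 176099.6 bits
ratio = original_size / compressed_size = 285760 / 176099.6 = 1.6227

Compression ratio = 1.6227


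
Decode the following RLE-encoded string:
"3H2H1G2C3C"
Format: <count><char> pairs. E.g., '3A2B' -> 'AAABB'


Expanding each <count><char> pair:
  3H -> 'HHH'
  2H -> 'HH'
  1G -> 'G'
  2C -> 'CC'
  3C -> 'CCC'

Decoded = HHHHHGCCCCC


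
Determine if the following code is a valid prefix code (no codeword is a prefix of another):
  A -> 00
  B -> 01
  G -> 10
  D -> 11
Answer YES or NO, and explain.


Checking each pair (does one codeword prefix another?):
  A='00' vs B='01': no prefix
  A='00' vs G='10': no prefix
  A='00' vs D='11': no prefix
  B='01' vs A='00': no prefix
  B='01' vs G='10': no prefix
  B='01' vs D='11': no prefix
  G='10' vs A='00': no prefix
  G='10' vs B='01': no prefix
  G='10' vs D='11': no prefix
  D='11' vs A='00': no prefix
  D='11' vs B='01': no prefix
  D='11' vs G='10': no prefix
No violation found over all pairs.

YES -- this is a valid prefix code. No codeword is a prefix of any other codeword.


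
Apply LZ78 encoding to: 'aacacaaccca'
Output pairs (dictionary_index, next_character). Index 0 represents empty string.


LZ78 encoding steps:
Dictionary: {0: ''}
Step 1: w='' (idx 0), next='a' -> output (0, 'a'), add 'a' as idx 1
Step 2: w='a' (idx 1), next='c' -> output (1, 'c'), add 'ac' as idx 2
Step 3: w='ac' (idx 2), next='a' -> output (2, 'a'), add 'aca' as idx 3
Step 4: w='ac' (idx 2), next='c' -> output (2, 'c'), add 'acc' as idx 4
Step 5: w='' (idx 0), next='c' -> output (0, 'c'), add 'c' as idx 5
Step 6: w='a' (idx 1), end of input -> output (1, '')


Encoded: [(0, 'a'), (1, 'c'), (2, 'a'), (2, 'c'), (0, 'c'), (1, '')]


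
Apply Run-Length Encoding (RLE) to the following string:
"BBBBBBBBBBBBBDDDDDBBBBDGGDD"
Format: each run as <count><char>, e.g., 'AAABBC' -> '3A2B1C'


Scanning runs left to right:
  i=0: run of 'B' x 13 -> '13B'
  i=13: run of 'D' x 5 -> '5D'
  i=18: run of 'B' x 4 -> '4B'
  i=22: run of 'D' x 1 -> '1D'
  i=23: run of 'G' x 2 -> '2G'
  i=25: run of 'D' x 2 -> '2D'

RLE = 13B5D4B1D2G2D


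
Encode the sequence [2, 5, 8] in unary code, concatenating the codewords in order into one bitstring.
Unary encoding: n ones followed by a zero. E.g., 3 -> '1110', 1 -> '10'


Encode each number as n ones followed by a terminating 0:
  2 -> 110 (3 bits)
  5 -> 111110 (6 bits)
  8 -> 111111110 (9 bits)
Total length = 3 + 6 + 9 = 18 bits.

Unary([2, 5, 8]) = 110111110111111110 (18 bits)


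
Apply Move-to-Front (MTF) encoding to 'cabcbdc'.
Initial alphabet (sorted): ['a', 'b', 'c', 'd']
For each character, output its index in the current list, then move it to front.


MTF encoding:
'c': index 2 in ['a', 'b', 'c', 'd'] -> ['c', 'a', 'b', 'd']
'a': index 1 in ['c', 'a', 'b', 'd'] -> ['a', 'c', 'b', 'd']
'b': index 2 in ['a', 'c', 'b', 'd'] -> ['b', 'a', 'c', 'd']
'c': index 2 in ['b', 'a', 'c', 'd'] -> ['c', 'b', 'a', 'd']
'b': index 1 in ['c', 'b', 'a', 'd'] -> ['b', 'c', 'a', 'd']
'd': index 3 in ['b', 'c', 'a', 'd'] -> ['d', 'b', 'c', 'a']
'c': index 2 in ['d', 'b', 'c', 'a'] -> ['c', 'd', 'b', 'a']


Output: [2, 1, 2, 2, 1, 3, 2]


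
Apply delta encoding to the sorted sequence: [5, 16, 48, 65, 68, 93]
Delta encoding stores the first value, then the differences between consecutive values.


First value: 5
Deltas:
  16 - 5 = 11
  48 - 16 = 32
  65 - 48 = 17
  68 - 65 = 3
  93 - 68 = 25


Delta encoded: [5, 11, 32, 17, 3, 25]


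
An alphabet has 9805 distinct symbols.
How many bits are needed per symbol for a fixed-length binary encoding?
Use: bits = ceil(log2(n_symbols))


log2(9805) = 13.2593
Bracket: 2^13 = 8192 < 9805 <= 2^14 = 16384
So ceil(log2(9805)) = 14

bits = ceil(log2(9805)) = ceil(13.2593) = 14 bits


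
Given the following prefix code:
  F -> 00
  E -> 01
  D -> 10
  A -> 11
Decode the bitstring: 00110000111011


Decoding step by step:
Bits 00 -> F
Bits 11 -> A
Bits 00 -> F
Bits 00 -> F
Bits 11 -> A
Bits 10 -> D
Bits 11 -> A


Decoded message: FAFFADA


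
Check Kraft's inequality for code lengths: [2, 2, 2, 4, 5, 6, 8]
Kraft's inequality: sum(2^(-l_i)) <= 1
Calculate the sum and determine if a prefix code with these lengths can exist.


Sum = 2^(-2) + 2^(-2) + 2^(-2) + 2^(-4) + 2^(-5) + 2^(-6) + 2^(-8)
    = 0.25 + 0.25 + 0.25 + 0.0625 + 0.03125 + 0.015625 + 0.00390625
    = 221/256 = 0.86328125
Since 0.86328125 <= 1, Kraft's inequality IS satisfied.
A prefix code with these lengths CAN exist.

Kraft sum = 0.86328125. Satisfied.


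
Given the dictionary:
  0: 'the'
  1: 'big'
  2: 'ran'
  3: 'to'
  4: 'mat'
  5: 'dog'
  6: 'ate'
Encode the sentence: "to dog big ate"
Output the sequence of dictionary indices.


Look up each word in the dictionary:
  'to' -> 3
  'dog' -> 5
  'big' -> 1
  'ate' -> 6

Encoded: [3, 5, 1, 6]


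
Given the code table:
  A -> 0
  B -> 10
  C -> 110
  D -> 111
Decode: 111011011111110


Decoding:
111 -> D
0 -> A
110 -> C
111 -> D
111 -> D
10 -> B


Result: DACDDB


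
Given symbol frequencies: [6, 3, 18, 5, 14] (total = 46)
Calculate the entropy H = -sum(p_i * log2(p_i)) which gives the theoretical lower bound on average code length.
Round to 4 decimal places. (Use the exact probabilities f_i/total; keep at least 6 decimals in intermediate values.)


Per-symbol terms -p_i * log2(p_i) with p_i = f_i/46:
  p = 6/46 = 0.130435: log2(p) = -2.938599, -p*log2(p) = 0.383296
  p = 3/46 = 0.065217: log2(p) = -3.938599, -p*log2(p) = 0.256865
  p = 18/46 = 0.391304: log2(p) = -1.353637, -p*log2(p) = 0.529684
  p = 5/46 = 0.108696: log2(p) = -3.201634, -p*log2(p) = 0.348004
  p = 14/46 = 0.304348: log2(p) = -1.716207, -p*log2(p) = 0.522324
H = 0.383296 + 0.256865 + 0.529684 + 0.348004 + 0.522324 = 2.040173

H = 2.0402 bits/symbol


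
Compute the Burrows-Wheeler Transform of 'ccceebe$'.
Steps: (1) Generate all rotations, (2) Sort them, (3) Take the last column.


Rotations (sorted):
  0: $ccceebe -> last char: e
  1: be$cccee -> last char: e
  2: ccceebe$ -> last char: $
  3: cceebe$c -> last char: c
  4: ceebe$cc -> last char: c
  5: e$ccceeb -> last char: b
  6: ebe$ccce -> last char: e
  7: eebe$ccc -> last char: c


BWT = ee$ccbec


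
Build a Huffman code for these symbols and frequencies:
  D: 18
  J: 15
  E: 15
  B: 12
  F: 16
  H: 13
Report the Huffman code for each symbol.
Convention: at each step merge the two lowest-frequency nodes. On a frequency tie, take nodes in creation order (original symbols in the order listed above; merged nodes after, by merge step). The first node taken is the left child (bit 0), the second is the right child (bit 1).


Huffman tree construction:
Step 1: Merge B(12) + H(13) = 25
Step 2: Merge J(15) + E(15) = 30
Step 3: Merge F(16) + D(18) = 34
Step 4: Merge (B+H)(25) + (J+E)(30) = 55
Step 5: Merge (F+D)(34) + ((B+H)+(J+E))(55) = 89
Read each symbol's code off the tree from the root (left child = 0, right child = 1).

Codes:
  D: 01 (length 2)
  J: 110 (length 3)
  E: 111 (length 3)
  B: 100 (length 3)
  F: 00 (length 2)
  H: 101 (length 3)
Average code length: 233/89 = 2.6180 bits/symbol


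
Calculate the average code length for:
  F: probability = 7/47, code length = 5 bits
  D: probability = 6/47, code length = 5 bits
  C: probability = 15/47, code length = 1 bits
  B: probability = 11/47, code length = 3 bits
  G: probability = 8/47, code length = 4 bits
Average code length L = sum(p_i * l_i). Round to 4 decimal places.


Weighted contributions p_i * l_i:
  F: (7/47) * 5 = 35/47
  D: (6/47) * 5 = 30/47
  C: (15/47) * 1 = 15/47
  B: (11/47) * 3 = 33/47
  G: (8/47) * 4 = 32/47
Sum = (35 + 30 + 15 + 33 + 32)/47 = 145/47

L = 145/47 = 3.0851 bits/symbol


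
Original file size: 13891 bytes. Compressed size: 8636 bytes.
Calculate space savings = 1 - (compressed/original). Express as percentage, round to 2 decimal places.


ratio = compressed/original = 8636/13891 = 0.621698
savings = 1 - ratio = 1 - 0.621698 = 0.378302
as a percentage: 0.378302 * 100 = 37.83%

Space savings = 1 - 8636/13891 = 37.83%


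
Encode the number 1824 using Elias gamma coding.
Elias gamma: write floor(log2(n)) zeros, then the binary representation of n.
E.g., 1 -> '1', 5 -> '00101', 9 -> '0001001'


num_bits = floor(log2(1824)) + 1 = 11
leading_zeros = num_bits - 1 = 10
binary(1824) = 11100100000

Elias gamma(1824) = '0000000000' + '11100100000' = 000000000011100100000 (21 bits)


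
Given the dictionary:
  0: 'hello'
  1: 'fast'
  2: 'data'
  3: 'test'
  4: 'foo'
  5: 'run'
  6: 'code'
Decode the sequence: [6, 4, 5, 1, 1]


Look up each index in the dictionary:
  6 -> 'code'
  4 -> 'foo'
  5 -> 'run'
  1 -> 'fast'
  1 -> 'fast'

Decoded: "code foo run fast fast"


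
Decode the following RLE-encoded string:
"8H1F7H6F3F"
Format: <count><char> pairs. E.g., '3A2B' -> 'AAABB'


Expanding each <count><char> pair:
  8H -> 'HHHHHHHH'
  1F -> 'F'
  7H -> 'HHHHHHH'
  6F -> 'FFFFFF'
  3F -> 'FFF'

Decoded = HHHHHHHHFHHHHHHHFFFFFFFFF


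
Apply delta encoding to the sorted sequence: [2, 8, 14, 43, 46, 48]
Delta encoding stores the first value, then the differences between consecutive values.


First value: 2
Deltas:
  8 - 2 = 6
  14 - 8 = 6
  43 - 14 = 29
  46 - 43 = 3
  48 - 46 = 2


Delta encoded: [2, 6, 6, 29, 3, 2]


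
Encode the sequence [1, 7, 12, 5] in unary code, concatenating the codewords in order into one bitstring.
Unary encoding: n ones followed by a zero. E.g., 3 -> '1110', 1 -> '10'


Encode each number as n ones followed by a terminating 0:
  1 -> 10 (2 bits)
  7 -> 11111110 (8 bits)
  12 -> 1111111111110 (13 bits)
  5 -> 111110 (6 bits)
Total length = 2 + 8 + 13 + 6 = 29 bits.

Unary([1, 7, 12, 5]) = 10111111101111111111110111110 (29 bits)


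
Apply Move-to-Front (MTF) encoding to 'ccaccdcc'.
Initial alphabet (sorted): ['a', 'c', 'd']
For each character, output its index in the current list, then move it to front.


MTF encoding:
'c': index 1 in ['a', 'c', 'd'] -> ['c', 'a', 'd']
'c': index 0 in ['c', 'a', 'd'] -> ['c', 'a', 'd']
'a': index 1 in ['c', 'a', 'd'] -> ['a', 'c', 'd']
'c': index 1 in ['a', 'c', 'd'] -> ['c', 'a', 'd']
'c': index 0 in ['c', 'a', 'd'] -> ['c', 'a', 'd']
'd': index 2 in ['c', 'a', 'd'] -> ['d', 'c', 'a']
'c': index 1 in ['d', 'c', 'a'] -> ['c', 'd', 'a']
'c': index 0 in ['c', 'd', 'a'] -> ['c', 'd', 'a']


Output: [1, 0, 1, 1, 0, 2, 1, 0]


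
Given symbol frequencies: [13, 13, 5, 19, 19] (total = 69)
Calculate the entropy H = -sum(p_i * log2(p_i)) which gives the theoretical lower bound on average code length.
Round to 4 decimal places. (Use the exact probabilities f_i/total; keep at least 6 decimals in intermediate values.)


Per-symbol terms -p_i * log2(p_i) with p_i = f_i/69:
  p = 13/69 = 0.188406: log2(p) = -2.408085, -p*log2(p) = 0.453697
  p = 13/69 = 0.188406: log2(p) = -2.408085, -p*log2(p) = 0.453697
  p = 5/69 = 0.072464: log2(p) = -3.786596, -p*log2(p) = 0.274391
  p = 19/69 = 0.275362: log2(p) = -1.860597, -p*log2(p) = 0.512338
  p = 19/69 = 0.275362: log2(p) = -1.860597, -p*log2(p) = 0.512338
H = 0.453697 + 0.453697 + 0.274391 + 0.512338 + 0.512338 = 2.206461

H = 2.2065 bits/symbol


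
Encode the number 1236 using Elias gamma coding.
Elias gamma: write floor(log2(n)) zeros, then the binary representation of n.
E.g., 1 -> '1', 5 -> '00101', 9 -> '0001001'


num_bits = floor(log2(1236)) + 1 = 11
leading_zeros = num_bits - 1 = 10
binary(1236) = 10011010100

Elias gamma(1236) = '0000000000' + '10011010100' = 000000000010011010100 (21 bits)


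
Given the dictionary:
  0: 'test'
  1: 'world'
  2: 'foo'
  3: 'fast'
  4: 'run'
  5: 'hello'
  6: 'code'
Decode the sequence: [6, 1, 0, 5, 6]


Look up each index in the dictionary:
  6 -> 'code'
  1 -> 'world'
  0 -> 'test'
  5 -> 'hello'
  6 -> 'code'

Decoded: "code world test hello code"


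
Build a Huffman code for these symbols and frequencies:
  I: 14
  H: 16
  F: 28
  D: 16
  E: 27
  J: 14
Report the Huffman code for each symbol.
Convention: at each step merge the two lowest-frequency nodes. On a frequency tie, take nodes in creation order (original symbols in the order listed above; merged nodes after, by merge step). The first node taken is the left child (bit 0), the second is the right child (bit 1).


Huffman tree construction:
Step 1: Merge I(14) + J(14) = 28
Step 2: Merge H(16) + D(16) = 32
Step 3: Merge E(27) + F(28) = 55
Step 4: Merge (I+J)(28) + (H+D)(32) = 60
Step 5: Merge (E+F)(55) + ((I+J)+(H+D))(60) = 115
Read each symbol's code off the tree from the root (left child = 0, right child = 1).

Codes:
  I: 100 (length 3)
  H: 110 (length 3)
  F: 01 (length 2)
  D: 111 (length 3)
  E: 00 (length 2)
  J: 101 (length 3)
Average code length: 290/115 = 2.5217 bits/symbol


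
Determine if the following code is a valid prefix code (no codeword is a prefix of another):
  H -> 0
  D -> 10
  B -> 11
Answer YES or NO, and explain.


Checking each pair (does one codeword prefix another?):
  H='0' vs D='10': no prefix
  H='0' vs B='11': no prefix
  D='10' vs H='0': no prefix
  D='10' vs B='11': no prefix
  B='11' vs H='0': no prefix
  B='11' vs D='10': no prefix
No violation found over all pairs.

YES -- this is a valid prefix code. No codeword is a prefix of any other codeword.


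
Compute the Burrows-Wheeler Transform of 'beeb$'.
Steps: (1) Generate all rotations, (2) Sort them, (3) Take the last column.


Rotations (sorted):
  0: $beeb -> last char: b
  1: b$bee -> last char: e
  2: beeb$ -> last char: $
  3: eb$be -> last char: e
  4: eeb$b -> last char: b


BWT = be$eb


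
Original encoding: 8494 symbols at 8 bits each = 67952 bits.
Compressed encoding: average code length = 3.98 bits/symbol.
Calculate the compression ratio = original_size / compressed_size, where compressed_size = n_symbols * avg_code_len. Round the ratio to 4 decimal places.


original_size = n_symbols * orig_bits = 8494 * 8 = 67952 bits
compressed_size = n_symbols * avg_code_len = 8494 * 3.98 = 33806.12 bits
ratio = original_size / compressed_size = 67952 / 33806.12 = 2.0101

Compression ratio = 2.0101


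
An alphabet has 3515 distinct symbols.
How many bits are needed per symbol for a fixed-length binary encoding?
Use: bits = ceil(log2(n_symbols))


log2(3515) = 11.7793
Bracket: 2^11 = 2048 < 3515 <= 2^12 = 4096
So ceil(log2(3515)) = 12

bits = ceil(log2(3515)) = ceil(11.7793) = 12 bits


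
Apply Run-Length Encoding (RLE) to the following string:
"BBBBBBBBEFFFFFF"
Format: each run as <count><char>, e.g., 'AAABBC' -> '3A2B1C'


Scanning runs left to right:
  i=0: run of 'B' x 8 -> '8B'
  i=8: run of 'E' x 1 -> '1E'
  i=9: run of 'F' x 6 -> '6F'

RLE = 8B1E6F


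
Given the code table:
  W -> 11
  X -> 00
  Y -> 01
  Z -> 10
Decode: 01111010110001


Decoding:
01 -> Y
11 -> W
10 -> Z
10 -> Z
11 -> W
00 -> X
01 -> Y


Result: YWZZWXY


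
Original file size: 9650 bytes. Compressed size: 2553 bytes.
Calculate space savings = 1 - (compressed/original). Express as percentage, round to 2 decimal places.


ratio = compressed/original = 2553/9650 = 0.26456
savings = 1 - ratio = 1 - 0.26456 = 0.73544
as a percentage: 0.73544 * 100 = 73.54%

Space savings = 1 - 2553/9650 = 73.54%


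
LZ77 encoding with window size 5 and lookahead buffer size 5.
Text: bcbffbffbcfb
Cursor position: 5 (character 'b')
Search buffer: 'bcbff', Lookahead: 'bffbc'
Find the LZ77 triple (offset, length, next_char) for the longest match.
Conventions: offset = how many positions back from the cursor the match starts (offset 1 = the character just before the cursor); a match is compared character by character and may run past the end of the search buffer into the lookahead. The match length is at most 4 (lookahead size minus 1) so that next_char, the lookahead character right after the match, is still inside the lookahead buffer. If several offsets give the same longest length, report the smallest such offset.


Try each offset into the search buffer:
  offset=1 (pos 4, char 'f'): match length 0
  offset=2 (pos 3, char 'f'): match length 0
  offset=3 (pos 2, char 'b'): match length 4
  offset=4 (pos 1, char 'c'): match length 0
  offset=5 (pos 0, char 'b'): match length 1
Longest match has length 4 at offset 3.
next_char = character at position 5 + 4 = 9 -> 'c'

Best match: offset=3, length=4 (matching 'bffb' starting at position 2)
LZ77 triple: (3, 4, 'c')


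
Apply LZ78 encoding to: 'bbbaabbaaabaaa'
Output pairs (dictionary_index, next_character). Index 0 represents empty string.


LZ78 encoding steps:
Dictionary: {0: ''}
Step 1: w='' (idx 0), next='b' -> output (0, 'b'), add 'b' as idx 1
Step 2: w='b' (idx 1), next='b' -> output (1, 'b'), add 'bb' as idx 2
Step 3: w='' (idx 0), next='a' -> output (0, 'a'), add 'a' as idx 3
Step 4: w='a' (idx 3), next='b' -> output (3, 'b'), add 'ab' as idx 4
Step 5: w='b' (idx 1), next='a' -> output (1, 'a'), add 'ba' as idx 5
Step 6: w='a' (idx 3), next='a' -> output (3, 'a'), add 'aa' as idx 6
Step 7: w='ba' (idx 5), next='a' -> output (5, 'a'), add 'baa' as idx 7
Step 8: w='a' (idx 3), end of input -> output (3, '')


Encoded: [(0, 'b'), (1, 'b'), (0, 'a'), (3, 'b'), (1, 'a'), (3, 'a'), (5, 'a'), (3, '')]


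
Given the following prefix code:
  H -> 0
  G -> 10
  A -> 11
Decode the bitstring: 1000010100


Decoding step by step:
Bits 10 -> G
Bits 0 -> H
Bits 0 -> H
Bits 0 -> H
Bits 10 -> G
Bits 10 -> G
Bits 0 -> H


Decoded message: GHHHGGH


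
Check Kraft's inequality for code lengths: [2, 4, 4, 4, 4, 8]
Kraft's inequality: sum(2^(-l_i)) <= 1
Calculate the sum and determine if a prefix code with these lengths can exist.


Sum = 2^(-2) + 2^(-4) + 2^(-4) + 2^(-4) + 2^(-4) + 2^(-8)
    = 0.25 + 0.0625 + 0.0625 + 0.0625 + 0.0625 + 0.00390625
    = 129/256 = 0.50390625
Since 0.50390625 <= 1, Kraft's inequality IS satisfied.
A prefix code with these lengths CAN exist.

Kraft sum = 0.50390625. Satisfied.


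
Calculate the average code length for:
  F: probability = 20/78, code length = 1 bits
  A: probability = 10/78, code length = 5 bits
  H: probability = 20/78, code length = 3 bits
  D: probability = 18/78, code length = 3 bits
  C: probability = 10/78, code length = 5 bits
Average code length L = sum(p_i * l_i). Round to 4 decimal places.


Weighted contributions p_i * l_i:
  F: (20/78) * 1 = 20/78
  A: (10/78) * 5 = 50/78
  H: (20/78) * 3 = 60/78
  D: (18/78) * 3 = 54/78
  C: (10/78) * 5 = 50/78
Sum = (20 + 50 + 60 + 54 + 50)/78 = 234/78

L = 234/78 = 3.0000 bits/symbol


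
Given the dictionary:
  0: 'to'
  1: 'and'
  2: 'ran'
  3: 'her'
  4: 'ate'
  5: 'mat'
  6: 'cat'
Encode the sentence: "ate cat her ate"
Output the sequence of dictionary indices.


Look up each word in the dictionary:
  'ate' -> 4
  'cat' -> 6
  'her' -> 3
  'ate' -> 4

Encoded: [4, 6, 3, 4]


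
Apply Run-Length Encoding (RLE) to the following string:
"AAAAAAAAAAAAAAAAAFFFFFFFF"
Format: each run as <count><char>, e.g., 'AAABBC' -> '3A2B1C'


Scanning runs left to right:
  i=0: run of 'A' x 17 -> '17A'
  i=17: run of 'F' x 8 -> '8F'

RLE = 17A8F
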